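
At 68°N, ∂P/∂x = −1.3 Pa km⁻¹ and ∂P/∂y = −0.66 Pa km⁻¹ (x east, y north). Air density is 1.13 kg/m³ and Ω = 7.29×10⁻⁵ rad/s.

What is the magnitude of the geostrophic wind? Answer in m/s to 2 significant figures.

Coriolis parameter at 68°N:
f = 2Ω sin φ = 2 × 7.29×10⁻⁵ × sin 68° = 1.35×10⁻⁴ s⁻¹
Component geostrophic relations (x east, y north):
u_g = −(1/(fρ)) ∂P/∂y,  v_g = (1/(fρ)) ∂P/∂x
u_g = −(−0.66×10⁻³)/(1.35×10⁻⁴ × 1.13) = 4.32 m/s;  v_g = (−1.3×10⁻³)/(1.35×10⁻⁴ × 1.13) = −8.51 m/s
|V_g| = √(u_g² + v_g²) = 9.54 m/s

9.5 m/s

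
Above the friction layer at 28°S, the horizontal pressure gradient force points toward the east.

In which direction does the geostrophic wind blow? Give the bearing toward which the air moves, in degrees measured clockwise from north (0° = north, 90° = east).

000°

The pressure-gradient force points toward the east (bearing 090°).
Geostrophic balance: in the Southern Hemisphere the Coriolis force deflects motion to the left, so the geostrophic wind blows 90° to the left of the pressure-gradient force (low pressure on the right).
Rotating 090° by 90° counterclockwise gives 000° — the wind blows toward the north.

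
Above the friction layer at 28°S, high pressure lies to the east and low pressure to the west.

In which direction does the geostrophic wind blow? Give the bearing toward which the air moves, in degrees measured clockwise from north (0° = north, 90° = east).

180°

The pressure-gradient force points toward the west (bearing 270°).
Geostrophic balance: in the Southern Hemisphere the Coriolis force deflects motion to the left, so the geostrophic wind blows 90° to the left of the pressure-gradient force (low pressure on the right).
Rotating 270° by 90° counterclockwise gives 180° — the wind blows toward the south.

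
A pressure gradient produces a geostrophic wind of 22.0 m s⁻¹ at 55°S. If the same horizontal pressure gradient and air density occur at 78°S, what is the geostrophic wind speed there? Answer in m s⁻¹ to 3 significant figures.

With the same pressure gradient and density, V_g ∝ 1/f ∝ 1/sin φ.
V₂ = V₁ · sin φ₁ / sin φ₂ = 22.0 × sin 55° / sin 78°
V₂ = 22.0 × 0.8192/0.9781 = 18.4 m s⁻¹

18.4 m s⁻¹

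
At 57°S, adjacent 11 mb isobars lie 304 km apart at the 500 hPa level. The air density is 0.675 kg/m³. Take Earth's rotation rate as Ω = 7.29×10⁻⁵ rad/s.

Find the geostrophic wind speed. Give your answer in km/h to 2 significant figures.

160 km/h

Coriolis parameter at 57°S:
f = 2Ω sin φ = 2 × 7.29×10⁻⁵ × sin 57° = 1.22×10⁻⁴ s⁻¹
Pressure gradient: |∂P/∂n| = 1100 Pa / 304000 m = 3.62×10⁻³ Pa/m
Geostrophic balance (pressure-gradient force = Coriolis force):
V_g = (1/(fρ)) |∂P/∂n| = 3.62×10⁻³ / (1.22×10⁻⁴ × 0.675) = 43.8 m/s
Converting: 43.8 m/s × 3.6 = 160 km/h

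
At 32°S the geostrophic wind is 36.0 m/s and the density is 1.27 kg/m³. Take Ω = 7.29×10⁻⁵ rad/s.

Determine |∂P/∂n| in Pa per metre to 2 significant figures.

Coriolis parameter at 32°S:
f = 2Ω sin φ = 2 × 7.29×10⁻⁵ × sin 32° = 7.73×10⁻⁵ s⁻¹
Geostrophic balance rearranged: |∂P/∂n| = f ρ V_g
|∂P/∂n| = 7.73×10⁻⁵ × 1.27 × 36.0 = 3.53×10⁻³ Pa/m

3.5×10⁻³ Pa/m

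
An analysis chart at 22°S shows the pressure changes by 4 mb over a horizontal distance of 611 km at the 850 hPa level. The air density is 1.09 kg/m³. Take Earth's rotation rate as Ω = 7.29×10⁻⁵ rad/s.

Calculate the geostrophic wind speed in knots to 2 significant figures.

Coriolis parameter at 22°S:
f = 2Ω sin φ = 2 × 7.29×10⁻⁵ × sin 22° = 5.46×10⁻⁵ s⁻¹
Pressure gradient: |∂P/∂n| = 400 Pa / 611000 m = 6.55×10⁻⁴ Pa/m
Geostrophic balance (pressure-gradient force = Coriolis force):
V_g = (1/(fρ)) |∂P/∂n| = 6.55×10⁻⁴ / (5.46×10⁻⁵ × 1.09) = 11.0 m/s
Converting: 11.0 m/s × 1.944 = 21 knots

21 knots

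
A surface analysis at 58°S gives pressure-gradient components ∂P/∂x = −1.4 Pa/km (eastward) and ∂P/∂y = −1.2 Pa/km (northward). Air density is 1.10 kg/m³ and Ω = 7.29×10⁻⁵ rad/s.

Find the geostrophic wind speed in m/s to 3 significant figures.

Coriolis parameter at 58°S:
f = 2Ω sin φ = 2 × 7.29×10⁻⁵ × sin 58° = 1.24×10⁻⁴ s⁻¹
In the Southern Hemisphere f is negative: f = −1.24×10⁻⁴ s⁻¹.
Component geostrophic relations (x east, y north):
u_g = −(1/(fρ)) ∂P/∂y,  v_g = (1/(fρ)) ∂P/∂x
u_g = −(−1.2×10⁻³)/(−1.24×10⁻⁴ × 1.10) = −8.82 m/s;  v_g = (−1.4×10⁻³)/(−1.24×10⁻⁴ × 1.10) = 10.3 m/s
|V_g| = √(u_g² + v_g²) = 13.6 m/s

13.6 m/s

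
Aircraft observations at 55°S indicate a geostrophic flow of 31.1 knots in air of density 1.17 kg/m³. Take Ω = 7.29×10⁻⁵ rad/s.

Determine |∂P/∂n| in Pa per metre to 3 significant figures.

2.24×10⁻³ Pa/m

Coriolis parameter at 55°S:
f = 2Ω sin φ = 2 × 7.29×10⁻⁵ × sin 55° = 1.19×10⁻⁴ s⁻¹
Wind speed in SI: 31.1 knots = 16.0 m/s
Geostrophic balance rearranged: |∂P/∂n| = f ρ V_g
|∂P/∂n| = 1.19×10⁻⁴ × 1.17 × 16.0 = 2.24×10⁻³ Pa/m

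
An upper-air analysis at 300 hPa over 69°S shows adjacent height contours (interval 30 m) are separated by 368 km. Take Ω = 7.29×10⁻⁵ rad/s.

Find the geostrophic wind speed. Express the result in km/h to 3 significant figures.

21.2 km/h

Coriolis parameter at 69°S:
f = 2Ω sin φ = 2 × 7.29×10⁻⁵ × sin 69° = 1.36×10⁻⁴ s⁻¹
Height gradient: |∂Z/∂n| = 30 m / 368000 m = 8.15×10⁻⁵
On a pressure surface, geostrophic balance gives V_g = (g/f)|∂Z/∂n|:
V_g = 9.81 × 8.15×10⁻⁵ / 1.36×10⁻⁴ = 5.88 m/s
Converting: 5.88 m/s × 3.6 = 21.2 km/h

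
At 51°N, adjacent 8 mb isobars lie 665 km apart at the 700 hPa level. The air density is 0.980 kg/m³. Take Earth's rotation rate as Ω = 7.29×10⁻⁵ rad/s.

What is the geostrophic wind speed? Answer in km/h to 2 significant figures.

Coriolis parameter at 51°N:
f = 2Ω sin φ = 2 × 7.29×10⁻⁵ × sin 51° = 1.13×10⁻⁴ s⁻¹
Pressure gradient: |∂P/∂n| = 800 Pa / 665000 m = 1.20×10⁻³ Pa/m
Geostrophic balance (pressure-gradient force = Coriolis force):
V_g = (1/(fρ)) |∂P/∂n| = 1.20×10⁻³ / (1.13×10⁻⁴ × 0.980) = 10.8 m/s
Converting: 10.8 m/s × 3.6 = 39 km/h

39 km/h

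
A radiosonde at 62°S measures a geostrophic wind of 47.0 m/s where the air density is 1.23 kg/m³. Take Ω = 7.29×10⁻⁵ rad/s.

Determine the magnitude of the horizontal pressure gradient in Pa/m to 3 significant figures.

Coriolis parameter at 62°S:
f = 2Ω sin φ = 2 × 7.29×10⁻⁵ × sin 62° = 1.29×10⁻⁴ s⁻¹
Geostrophic balance rearranged: |∂P/∂n| = f ρ V_g
|∂P/∂n| = 1.29×10⁻⁴ × 1.23 × 47.0 = 7.44×10⁻³ Pa/m

7.44×10⁻³ Pa/m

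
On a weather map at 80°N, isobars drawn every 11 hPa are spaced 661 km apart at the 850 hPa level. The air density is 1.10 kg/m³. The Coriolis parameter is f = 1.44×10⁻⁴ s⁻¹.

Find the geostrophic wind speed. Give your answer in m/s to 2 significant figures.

11 m/s

Pressure gradient: |∂P/∂n| = 1100 Pa / 661000 m = 1.66×10⁻³ Pa/m
Geostrophic balance (pressure-gradient force = Coriolis force):
V_g = (1/(fρ)) |∂P/∂n| = 1.66×10⁻³ / (1.44×10⁻⁴ × 1.10) = 10.5 m/s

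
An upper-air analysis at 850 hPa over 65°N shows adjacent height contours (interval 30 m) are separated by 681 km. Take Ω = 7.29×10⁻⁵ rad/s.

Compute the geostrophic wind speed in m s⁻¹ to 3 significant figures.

3.27 m s⁻¹

Coriolis parameter at 65°N:
f = 2Ω sin φ = 2 × 7.29×10⁻⁵ × sin 65° = 1.32×10⁻⁴ s⁻¹
Height gradient: |∂Z/∂n| = 30 m / 681000 m = 4.41×10⁻⁵
On a pressure surface, geostrophic balance gives V_g = (g/f)|∂Z/∂n|:
V_g = 9.81 × 4.41×10⁻⁵ / 1.32×10⁻⁴ = 3.27 m/s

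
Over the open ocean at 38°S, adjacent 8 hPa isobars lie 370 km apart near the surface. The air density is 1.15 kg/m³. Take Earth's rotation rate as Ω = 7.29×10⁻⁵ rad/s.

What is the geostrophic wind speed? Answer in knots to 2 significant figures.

41 knots

Coriolis parameter at 38°S:
f = 2Ω sin φ = 2 × 7.29×10⁻⁵ × sin 38° = 8.98×10⁻⁵ s⁻¹
Pressure gradient: |∂P/∂n| = 800 Pa / 370000 m = 2.16×10⁻³ Pa/m
Geostrophic balance (pressure-gradient force = Coriolis force):
V_g = (1/(fρ)) |∂P/∂n| = 2.16×10⁻³ / (8.98×10⁻⁵ × 1.15) = 20.9 m/s
Converting: 20.9 m/s × 1.944 = 41 knots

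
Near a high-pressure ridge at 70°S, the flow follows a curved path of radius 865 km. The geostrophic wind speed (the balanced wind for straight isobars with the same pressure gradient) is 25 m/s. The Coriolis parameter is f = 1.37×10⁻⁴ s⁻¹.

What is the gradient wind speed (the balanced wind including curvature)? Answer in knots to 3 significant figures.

69.7 knots

Around a high, pressure-gradient force acts outward with centrifugal, so Coriolis balances both:
fV = (1/ρ)|∂P/∂n| + V²/R  →  V² − fR·V + fR·V_g = 0
With fR = 1.37×10⁻⁴ × 865×10³ m = 119 m/s:
V = [fR − √((fR)² − 4 fR V_g)]/2 = [119 − √(119² − 4×119×25)]/2 = 35.8 m/s
Supergeostrophic (V > V_g = 25 m/s), as expected around a high.
Converting: 35.8 m/s × 1.944 = 69.7 knots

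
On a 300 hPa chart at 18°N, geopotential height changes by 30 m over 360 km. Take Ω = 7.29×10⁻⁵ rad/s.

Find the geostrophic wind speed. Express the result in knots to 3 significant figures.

35.3 knots

Coriolis parameter at 18°N:
f = 2Ω sin φ = 2 × 7.29×10⁻⁵ × sin 18° = 4.51×10⁻⁵ s⁻¹
Height gradient: |∂Z/∂n| = 30 m / 360000 m = 8.33×10⁻⁵
On a pressure surface, geostrophic balance gives V_g = (g/f)|∂Z/∂n|:
V_g = 9.81 × 8.33×10⁻⁵ / 4.51×10⁻⁵ = 18.1 m/s
Converting: 18.1 m/s × 1.944 = 35.3 knots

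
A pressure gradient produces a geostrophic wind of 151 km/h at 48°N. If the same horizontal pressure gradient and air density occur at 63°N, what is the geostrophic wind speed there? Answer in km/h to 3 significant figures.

With the same pressure gradient and density, V_g ∝ 1/f ∝ 1/sin φ.
V₂ = V₁ · sin φ₁ / sin φ₂ = 151 × sin 48° / sin 63°
V₂ = 151 × 0.7431/0.8910 = 126 km/h

126 km/h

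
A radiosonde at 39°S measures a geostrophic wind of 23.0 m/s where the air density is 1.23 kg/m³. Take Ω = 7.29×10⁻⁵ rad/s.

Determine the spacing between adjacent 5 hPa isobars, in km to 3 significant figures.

Coriolis parameter at 39°S:
f = 2Ω sin φ = 2 × 7.29×10⁻⁵ × sin 39° = 9.18×10⁻⁵ s⁻¹
Geostrophic balance rearranged: |∂P/∂n| = f ρ V_g
|∂P/∂n| = 9.18×10⁻⁵ × 1.23 × 23.0 = 2.60×10⁻³ Pa/m
Isobar spacing: Δn = ΔP/|∂P/∂n| = 500 Pa / 2.60×10⁻³ Pa/m = 192623 m ≈ 193 km

193 km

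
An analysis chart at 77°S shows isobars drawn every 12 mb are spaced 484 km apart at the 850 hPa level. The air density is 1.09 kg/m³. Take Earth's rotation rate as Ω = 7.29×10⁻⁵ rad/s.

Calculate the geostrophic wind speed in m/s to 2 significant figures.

Coriolis parameter at 77°S:
f = 2Ω sin φ = 2 × 7.29×10⁻⁵ × sin 77° = 1.42×10⁻⁴ s⁻¹
Pressure gradient: |∂P/∂n| = 1200 Pa / 484000 m = 2.48×10⁻³ Pa/m
Geostrophic balance (pressure-gradient force = Coriolis force):
V_g = (1/(fρ)) |∂P/∂n| = 2.48×10⁻³ / (1.42×10⁻⁴ × 1.09) = 16.0 m/s

16 m/s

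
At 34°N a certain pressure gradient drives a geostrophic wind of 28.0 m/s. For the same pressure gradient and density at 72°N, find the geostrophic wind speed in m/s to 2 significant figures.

With the same pressure gradient and density, V_g ∝ 1/f ∝ 1/sin φ.
V₂ = V₁ · sin φ₁ / sin φ₂ = 28.0 × sin 34° / sin 72°
V₂ = 28.0 × 0.5592/0.9511 = 16 m/s

16 m/s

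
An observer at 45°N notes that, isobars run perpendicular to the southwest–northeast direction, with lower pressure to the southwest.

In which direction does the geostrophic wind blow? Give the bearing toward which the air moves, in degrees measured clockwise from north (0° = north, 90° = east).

315°

The pressure-gradient force points toward the southwest (bearing 225°).
Geostrophic balance: in the Northern Hemisphere the Coriolis force deflects motion to the right, so the geostrophic wind blows 90° to the right of the pressure-gradient force (low pressure on the left).
Rotating 225° by 90° clockwise gives 315° — the wind blows toward the northwest.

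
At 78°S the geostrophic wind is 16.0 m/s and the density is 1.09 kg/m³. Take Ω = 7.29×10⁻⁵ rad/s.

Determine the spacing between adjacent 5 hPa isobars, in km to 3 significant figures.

Coriolis parameter at 78°S:
f = 2Ω sin φ = 2 × 7.29×10⁻⁵ × sin 78° = 1.43×10⁻⁴ s⁻¹
Geostrophic balance rearranged: |∂P/∂n| = f ρ V_g
|∂P/∂n| = 1.43×10⁻⁴ × 1.09 × 16.0 = 2.49×10⁻³ Pa/m
Isobar spacing: Δn = ΔP/|∂P/∂n| = 500 Pa / 2.49×10⁻³ Pa/m = 201030 m ≈ 201 km

201 km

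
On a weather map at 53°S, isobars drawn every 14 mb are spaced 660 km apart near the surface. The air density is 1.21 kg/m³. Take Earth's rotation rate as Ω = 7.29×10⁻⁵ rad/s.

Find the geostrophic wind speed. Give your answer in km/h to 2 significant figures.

54 km/h

Coriolis parameter at 53°S:
f = 2Ω sin φ = 2 × 7.29×10⁻⁵ × sin 53° = 1.16×10⁻⁴ s⁻¹
Pressure gradient: |∂P/∂n| = 1400 Pa / 660000 m = 2.12×10⁻³ Pa/m
Geostrophic balance (pressure-gradient force = Coriolis force):
V_g = (1/(fρ)) |∂P/∂n| = 2.12×10⁻³ / (1.16×10⁻⁴ × 1.21) = 15.1 m/s
Converting: 15.1 m/s × 3.6 = 54 km/h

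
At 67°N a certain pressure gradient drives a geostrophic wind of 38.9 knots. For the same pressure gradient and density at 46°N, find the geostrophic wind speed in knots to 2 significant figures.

With the same pressure gradient and density, V_g ∝ 1/f ∝ 1/sin φ.
V₂ = V₁ · sin φ₁ / sin φ₂ = 38.9 × sin 67° / sin 46°
V₂ = 38.9 × 0.9205/0.7193 = 50 knots

50 knots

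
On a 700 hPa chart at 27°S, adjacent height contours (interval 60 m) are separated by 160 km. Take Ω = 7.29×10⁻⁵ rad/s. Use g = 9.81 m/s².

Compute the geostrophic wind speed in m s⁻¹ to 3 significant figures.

55.6 m s⁻¹

Coriolis parameter at 27°S:
f = 2Ω sin φ = 2 × 7.29×10⁻⁵ × sin 27° = 6.62×10⁻⁵ s⁻¹
Height gradient: |∂Z/∂n| = 60 m / 160000 m = 3.75×10⁻⁴
On a pressure surface, geostrophic balance gives V_g = (g/f)|∂Z/∂n|:
V_g = 9.81 × 3.75×10⁻⁴ / 6.62×10⁻⁵ = 55.6 m/s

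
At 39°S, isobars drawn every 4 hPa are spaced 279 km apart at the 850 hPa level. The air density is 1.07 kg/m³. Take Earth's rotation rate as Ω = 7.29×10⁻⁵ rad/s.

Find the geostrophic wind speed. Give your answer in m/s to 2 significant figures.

Coriolis parameter at 39°S:
f = 2Ω sin φ = 2 × 7.29×10⁻⁵ × sin 39° = 9.18×10⁻⁵ s⁻¹
Pressure gradient: |∂P/∂n| = 400 Pa / 279000 m = 1.43×10⁻³ Pa/m
Geostrophic balance (pressure-gradient force = Coriolis force):
V_g = (1/(fρ)) |∂P/∂n| = 1.43×10⁻³ / (9.18×10⁻⁵ × 1.07) = 14.6 m/s

15 m/s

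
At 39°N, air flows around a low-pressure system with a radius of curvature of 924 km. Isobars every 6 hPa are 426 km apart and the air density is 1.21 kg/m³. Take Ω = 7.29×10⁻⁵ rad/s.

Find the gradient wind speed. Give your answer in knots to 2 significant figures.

Coriolis parameter at 39°N:
f = 2Ω sin φ = 2 × 7.29×10⁻⁵ × sin 39° = 9.18×10⁻⁵ s⁻¹
Pressure gradient: |∂P/∂n| = 600 Pa / 426000 m = 1.41×10⁻³ Pa/m
Geostrophic speed: V_g = |∂P/∂n|/(fρ) = 1.41×10⁻³/(9.18×10⁻⁵ × 1.21) = 12.7 m/s
Around a low, centrifugal force acts outward with Coriolis, so pressure-gradient force balances both:
(1/ρ)|∂P/∂n| = fV + V²/R  →  V² + fR·V − fR·V_g = 0
With fR = 9.18×10⁻⁵ × 924×10³ m = 84.8 m/s:
V = [−fR + √((fR)² + 4 fR V_g)]/2 = [−84.8 + √(84.8² + 4×84.8×12.7)]/2 = 11.2 m/s
Subgeostrophic (V < V_g = 12.7 m/s), as expected around a low.
Converting: 11.2 m/s × 1.944 = 22 knots

22 knots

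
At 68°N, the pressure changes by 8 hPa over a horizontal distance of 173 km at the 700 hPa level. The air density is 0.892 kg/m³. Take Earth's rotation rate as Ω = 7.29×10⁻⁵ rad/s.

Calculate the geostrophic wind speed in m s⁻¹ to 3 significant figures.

38.3 m s⁻¹

Coriolis parameter at 68°N:
f = 2Ω sin φ = 2 × 7.29×10⁻⁵ × sin 68° = 1.35×10⁻⁴ s⁻¹
Pressure gradient: |∂P/∂n| = 800 Pa / 173000 m = 4.62×10⁻³ Pa/m
Geostrophic balance (pressure-gradient force = Coriolis force):
V_g = (1/(fρ)) |∂P/∂n| = 4.62×10⁻³ / (1.35×10⁻⁴ × 0.892) = 38.3 m/s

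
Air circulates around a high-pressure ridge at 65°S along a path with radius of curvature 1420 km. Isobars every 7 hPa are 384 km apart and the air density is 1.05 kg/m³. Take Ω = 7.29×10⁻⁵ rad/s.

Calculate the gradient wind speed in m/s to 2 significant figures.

14 m/s

Coriolis parameter at 65°S:
f = 2Ω sin φ = 2 × 7.29×10⁻⁵ × sin 65° = 1.32×10⁻⁴ s⁻¹
Pressure gradient: |∂P/∂n| = 700 Pa / 384000 m = 1.82×10⁻³ Pa/m
Geostrophic speed: V_g = |∂P/∂n|/(fρ) = 1.82×10⁻³/(1.32×10⁻⁴ × 1.05) = 13.1 m/s
Around a high, pressure-gradient force acts outward with centrifugal, so Coriolis balances both:
fV = (1/ρ)|∂P/∂n| + V²/R  →  V² − fR·V + fR·V_g = 0
With fR = 1.32×10⁻⁴ × 1420×10³ m = 188 m/s:
V = [fR − √((fR)² − 4 fR V_g)]/2 = [188 − √(188² − 4×188×13.1)]/2 = 14.2 m/s
Supergeostrophic (V > V_g = 13.1 m/s), as expected around a high.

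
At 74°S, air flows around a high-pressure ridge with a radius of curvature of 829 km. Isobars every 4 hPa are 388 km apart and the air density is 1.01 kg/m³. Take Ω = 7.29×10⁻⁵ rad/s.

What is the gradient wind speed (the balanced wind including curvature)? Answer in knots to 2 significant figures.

15 knots

Coriolis parameter at 74°S:
f = 2Ω sin φ = 2 × 7.29×10⁻⁵ × sin 74° = 1.40×10⁻⁴ s⁻¹
Pressure gradient: |∂P/∂n| = 400 Pa / 388000 m = 1.03×10⁻³ Pa/m
Geostrophic speed: V_g = |∂P/∂n|/(fρ) = 1.03×10⁻³/(1.40×10⁻⁴ × 1.01) = 7.28 m/s
Around a high, pressure-gradient force acts outward with centrifugal, so Coriolis balances both:
fV = (1/ρ)|∂P/∂n| + V²/R  →  V² − fR·V + fR·V_g = 0
With fR = 1.40×10⁻⁴ × 829×10³ m = 116 m/s:
V = [fR − √((fR)² − 4 fR V_g)]/2 = [116 − √(116² − 4×116×7.28)]/2 = 7.81 m/s
Supergeostrophic (V > V_g = 7.28 m/s), as expected around a high.
Converting: 7.81 m/s × 1.944 = 15 knots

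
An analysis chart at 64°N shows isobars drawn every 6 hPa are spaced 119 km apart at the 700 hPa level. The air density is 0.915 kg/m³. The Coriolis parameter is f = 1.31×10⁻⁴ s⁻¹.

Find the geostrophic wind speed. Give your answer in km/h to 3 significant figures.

151 km/h

Pressure gradient: |∂P/∂n| = 600 Pa / 119000 m = 5.04×10⁻³ Pa/m
Geostrophic balance (pressure-gradient force = Coriolis force):
V_g = (1/(fρ)) |∂P/∂n| = 5.04×10⁻³ / (1.31×10⁻⁴ × 0.915) = 42.1 m/s
Converting: 42.1 m/s × 3.6 = 151 km/h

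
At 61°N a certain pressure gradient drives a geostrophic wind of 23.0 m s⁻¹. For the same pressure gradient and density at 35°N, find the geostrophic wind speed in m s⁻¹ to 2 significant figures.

35 m s⁻¹

With the same pressure gradient and density, V_g ∝ 1/f ∝ 1/sin φ.
V₂ = V₁ · sin φ₁ / sin φ₂ = 23.0 × sin 61° / sin 35°
V₂ = 23.0 × 0.8746/0.5736 = 35 m s⁻¹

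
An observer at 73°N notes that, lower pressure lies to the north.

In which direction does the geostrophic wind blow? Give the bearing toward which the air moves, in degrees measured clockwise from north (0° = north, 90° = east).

090°

The pressure-gradient force points toward the north (bearing 000°).
Geostrophic balance: in the Northern Hemisphere the Coriolis force deflects motion to the right, so the geostrophic wind blows 90° to the right of the pressure-gradient force (low pressure on the left).
Rotating 000° by 90° clockwise gives 090° — the wind blows toward the east.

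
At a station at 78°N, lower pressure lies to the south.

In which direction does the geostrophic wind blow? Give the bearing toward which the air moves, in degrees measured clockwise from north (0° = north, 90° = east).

270°

The pressure-gradient force points toward the south (bearing 180°).
Geostrophic balance: in the Northern Hemisphere the Coriolis force deflects motion to the right, so the geostrophic wind blows 90° to the right of the pressure-gradient force (low pressure on the left).
Rotating 180° by 90° clockwise gives 270° — the wind blows toward the west.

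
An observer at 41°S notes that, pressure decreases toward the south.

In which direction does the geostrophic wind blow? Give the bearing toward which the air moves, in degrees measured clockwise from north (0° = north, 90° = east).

090°

The pressure-gradient force points toward the south (bearing 180°).
Geostrophic balance: in the Southern Hemisphere the Coriolis force deflects motion to the left, so the geostrophic wind blows 90° to the left of the pressure-gradient force (low pressure on the right).
Rotating 180° by 90° counterclockwise gives 090° — the wind blows toward the east.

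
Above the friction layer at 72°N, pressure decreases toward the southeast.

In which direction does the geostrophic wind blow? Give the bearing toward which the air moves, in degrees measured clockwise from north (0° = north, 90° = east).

The pressure-gradient force points toward the southeast (bearing 135°).
Geostrophic balance: in the Northern Hemisphere the Coriolis force deflects motion to the right, so the geostrophic wind blows 90° to the right of the pressure-gradient force (low pressure on the left).
Rotating 135° by 90° clockwise gives 225° — the wind blows toward the southwest.

225°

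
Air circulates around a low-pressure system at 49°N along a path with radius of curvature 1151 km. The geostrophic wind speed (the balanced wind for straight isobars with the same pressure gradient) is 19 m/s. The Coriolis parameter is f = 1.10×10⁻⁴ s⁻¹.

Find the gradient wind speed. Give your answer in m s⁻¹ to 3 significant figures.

Around a low, centrifugal force acts outward with Coriolis, so pressure-gradient force balances both:
(1/ρ)|∂P/∂n| = fV + V²/R  →  V² + fR·V − fR·V_g = 0
With fR = 1.10×10⁻⁴ × 1151×10³ m = 127 m/s:
V = [−fR + √((fR)² + 4 fR V_g)]/2 = [−127 + √(127² + 4×127×19)]/2 = 16.8 m/s
Subgeostrophic (V < V_g = 19 m/s), as expected around a low.

16.8 m s⁻¹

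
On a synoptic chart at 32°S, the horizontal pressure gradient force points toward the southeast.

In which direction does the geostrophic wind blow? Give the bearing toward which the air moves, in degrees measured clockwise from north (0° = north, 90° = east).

The pressure-gradient force points toward the southeast (bearing 135°).
Geostrophic balance: in the Southern Hemisphere the Coriolis force deflects motion to the left, so the geostrophic wind blows 90° to the left of the pressure-gradient force (low pressure on the right).
Rotating 135° by 90° counterclockwise gives 045° — the wind blows toward the northeast.

045°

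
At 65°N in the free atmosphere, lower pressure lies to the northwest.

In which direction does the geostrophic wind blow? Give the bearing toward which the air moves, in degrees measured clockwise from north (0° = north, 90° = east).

045°

The pressure-gradient force points toward the northwest (bearing 315°).
Geostrophic balance: in the Northern Hemisphere the Coriolis force deflects motion to the right, so the geostrophic wind blows 90° to the right of the pressure-gradient force (low pressure on the left).
Rotating 315° by 90° clockwise gives 045° — the wind blows toward the northeast.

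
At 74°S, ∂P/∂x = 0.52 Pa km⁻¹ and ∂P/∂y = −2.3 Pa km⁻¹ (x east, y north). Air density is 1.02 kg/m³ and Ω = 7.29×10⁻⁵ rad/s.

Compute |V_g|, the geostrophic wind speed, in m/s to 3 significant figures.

Coriolis parameter at 74°S:
f = 2Ω sin φ = 2 × 7.29×10⁻⁵ × sin 74° = 1.40×10⁻⁴ s⁻¹
In the Southern Hemisphere f is negative: f = −1.40×10⁻⁴ s⁻¹.
Component geostrophic relations (x east, y north):
u_g = −(1/(fρ)) ∂P/∂y,  v_g = (1/(fρ)) ∂P/∂x
u_g = −(−2.3×10⁻³)/(−1.40×10⁻⁴ × 1.02) = −16.1 m/s;  v_g = (0.52×10⁻³)/(−1.40×10⁻⁴ × 1.02) = −3.64 m/s
|V_g| = √(u_g² + v_g²) = 16.5 m/s

16.5 m/s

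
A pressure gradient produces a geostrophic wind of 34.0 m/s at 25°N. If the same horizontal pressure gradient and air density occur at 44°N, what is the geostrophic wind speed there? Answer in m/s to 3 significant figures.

20.7 m/s

With the same pressure gradient and density, V_g ∝ 1/f ∝ 1/sin φ.
V₂ = V₁ · sin φ₁ / sin φ₂ = 34.0 × sin 25° / sin 44°
V₂ = 34.0 × 0.4226/0.6947 = 20.7 m/s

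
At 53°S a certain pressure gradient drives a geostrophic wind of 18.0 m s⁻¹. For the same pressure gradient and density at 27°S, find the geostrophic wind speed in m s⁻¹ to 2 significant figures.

With the same pressure gradient and density, V_g ∝ 1/f ∝ 1/sin φ.
V₂ = V₁ · sin φ₁ / sin φ₂ = 18.0 × sin 53° / sin 27°
V₂ = 18.0 × 0.7986/0.4540 = 32 m s⁻¹

32 m s⁻¹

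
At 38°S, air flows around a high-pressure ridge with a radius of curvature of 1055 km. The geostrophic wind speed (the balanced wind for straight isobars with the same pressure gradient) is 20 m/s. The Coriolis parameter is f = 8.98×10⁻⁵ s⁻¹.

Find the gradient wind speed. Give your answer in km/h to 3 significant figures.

Around a high, pressure-gradient force acts outward with centrifugal, so Coriolis balances both:
fV = (1/ρ)|∂P/∂n| + V²/R  →  V² − fR·V + fR·V_g = 0
With fR = 8.98×10⁻⁵ × 1055×10³ m = 94.7 m/s:
V = [fR − √((fR)² − 4 fR V_g)]/2 = [94.7 − √(94.7² − 4×94.7×20)]/2 = 28.7 m/s
Supergeostrophic (V > V_g = 20 m/s), as expected around a high.
Converting: 28.7 m/s × 3.6 = 103 km/h

103 km/h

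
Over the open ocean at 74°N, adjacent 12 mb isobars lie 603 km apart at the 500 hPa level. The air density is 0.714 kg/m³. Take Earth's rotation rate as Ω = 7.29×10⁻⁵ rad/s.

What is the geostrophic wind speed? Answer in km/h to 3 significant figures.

Coriolis parameter at 74°N:
f = 2Ω sin φ = 2 × 7.29×10⁻⁵ × sin 74° = 1.40×10⁻⁴ s⁻¹
Pressure gradient: |∂P/∂n| = 1200 Pa / 603000 m = 1.99×10⁻³ Pa/m
Geostrophic balance (pressure-gradient force = Coriolis force):
V_g = (1/(fρ)) |∂P/∂n| = 1.99×10⁻³ / (1.40×10⁻⁴ × 0.714) = 19.9 m/s
Converting: 19.9 m/s × 3.6 = 71.6 km/h

71.6 km/h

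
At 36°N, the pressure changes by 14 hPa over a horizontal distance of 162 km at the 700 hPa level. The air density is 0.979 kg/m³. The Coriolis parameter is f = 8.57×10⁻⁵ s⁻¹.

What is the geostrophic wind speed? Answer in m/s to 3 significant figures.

103 m/s

Pressure gradient: |∂P/∂n| = 1400 Pa / 162000 m = 8.64×10⁻³ Pa/m
Geostrophic balance (pressure-gradient force = Coriolis force):
V_g = (1/(fρ)) |∂P/∂n| = 8.64×10⁻³ / (8.57×10⁻⁵ × 0.979) = 103 m/s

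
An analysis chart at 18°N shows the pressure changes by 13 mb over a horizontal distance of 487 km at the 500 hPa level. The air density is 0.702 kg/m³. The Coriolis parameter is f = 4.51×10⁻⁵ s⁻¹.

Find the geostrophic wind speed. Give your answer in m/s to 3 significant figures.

84.3 m/s

Pressure gradient: |∂P/∂n| = 1300 Pa / 487000 m = 2.67×10⁻³ Pa/m
Geostrophic balance (pressure-gradient force = Coriolis force):
V_g = (1/(fρ)) |∂P/∂n| = 2.67×10⁻³ / (4.51×10⁻⁵ × 0.702) = 84.3 m/s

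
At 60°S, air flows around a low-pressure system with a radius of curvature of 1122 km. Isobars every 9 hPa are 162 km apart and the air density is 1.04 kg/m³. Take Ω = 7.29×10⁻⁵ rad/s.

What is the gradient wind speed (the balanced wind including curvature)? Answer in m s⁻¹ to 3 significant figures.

Coriolis parameter at 60°S:
f = 2Ω sin φ = 2 × 7.29×10⁻⁵ × sin 60° = 1.26×10⁻⁴ s⁻¹
Pressure gradient: |∂P/∂n| = 900 Pa / 162000 m = 5.56×10⁻³ Pa/m
Geostrophic speed: V_g = |∂P/∂n|/(fρ) = 5.56×10⁻³/(1.26×10⁻⁴ × 1.04) = 42.3 m/s
Around a low, centrifugal force acts outward with Coriolis, so pressure-gradient force balances both:
(1/ρ)|∂P/∂n| = fV + V²/R  →  V² + fR·V − fR·V_g = 0
With fR = 1.26×10⁻⁴ × 1122×10³ m = 142 m/s:
V = [−fR + √((fR)² + 4 fR V_g)]/2 = [−142 + √(142² + 4×142×42.3)]/2 = 34.1 m/s
Subgeostrophic (V < V_g = 42.3 m/s), as expected around a low.

34.1 m s⁻¹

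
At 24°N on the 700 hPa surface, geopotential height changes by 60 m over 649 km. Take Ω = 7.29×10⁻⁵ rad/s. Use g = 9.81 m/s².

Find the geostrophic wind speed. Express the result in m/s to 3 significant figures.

15.3 m/s

Coriolis parameter at 24°N:
f = 2Ω sin φ = 2 × 7.29×10⁻⁵ × sin 24° = 5.93×10⁻⁵ s⁻¹
Height gradient: |∂Z/∂n| = 60 m / 649000 m = 9.24×10⁻⁵
On a pressure surface, geostrophic balance gives V_g = (g/f)|∂Z/∂n|:
V_g = 9.81 × 9.24×10⁻⁵ / 5.93×10⁻⁵ = 15.3 m/s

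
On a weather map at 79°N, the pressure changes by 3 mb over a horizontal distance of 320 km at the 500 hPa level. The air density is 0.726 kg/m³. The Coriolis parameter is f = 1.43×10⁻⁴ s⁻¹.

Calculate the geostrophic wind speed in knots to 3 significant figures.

17.6 knots

Pressure gradient: |∂P/∂n| = 300 Pa / 320000 m = 9.38×10⁻⁴ Pa/m
Geostrophic balance (pressure-gradient force = Coriolis force):
V_g = (1/(fρ)) |∂P/∂n| = 9.38×10⁻⁴ / (1.43×10⁻⁴ × 0.726) = 9.03 m/s
Converting: 9.03 m/s × 1.944 = 17.6 knots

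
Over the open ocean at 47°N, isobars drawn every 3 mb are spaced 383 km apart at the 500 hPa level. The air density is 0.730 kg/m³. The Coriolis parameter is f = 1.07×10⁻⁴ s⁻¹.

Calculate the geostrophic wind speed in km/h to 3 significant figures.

Pressure gradient: |∂P/∂n| = 300 Pa / 383000 m = 7.83×10⁻⁴ Pa/m
Geostrophic balance (pressure-gradient force = Coriolis force):
V_g = (1/(fρ)) |∂P/∂n| = 7.83×10⁻⁴ / (1.07×10⁻⁴ × 0.730) = 10.0 m/s
Converting: 10.0 m/s × 3.6 = 36.1 km/h

36.1 km/h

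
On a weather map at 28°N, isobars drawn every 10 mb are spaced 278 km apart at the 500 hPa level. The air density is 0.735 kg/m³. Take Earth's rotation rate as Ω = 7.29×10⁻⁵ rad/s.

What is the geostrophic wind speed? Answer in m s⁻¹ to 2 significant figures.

71 m s⁻¹

Coriolis parameter at 28°N:
f = 2Ω sin φ = 2 × 7.29×10⁻⁵ × sin 28° = 6.84×10⁻⁵ s⁻¹
Pressure gradient: |∂P/∂n| = 1000 Pa / 278000 m = 3.60×10⁻³ Pa/m
Geostrophic balance (pressure-gradient force = Coriolis force):
V_g = (1/(fρ)) |∂P/∂n| = 3.60×10⁻³ / (6.84×10⁻⁵ × 0.735) = 71.5 m/s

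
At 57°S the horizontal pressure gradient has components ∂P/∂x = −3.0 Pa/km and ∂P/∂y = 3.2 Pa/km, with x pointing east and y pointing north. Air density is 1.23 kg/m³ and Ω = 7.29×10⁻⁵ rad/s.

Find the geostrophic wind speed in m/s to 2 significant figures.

Coriolis parameter at 57°S:
f = 2Ω sin φ = 2 × 7.29×10⁻⁵ × sin 57° = 1.22×10⁻⁴ s⁻¹
In the Southern Hemisphere f is negative: f = −1.22×10⁻⁴ s⁻¹.
Component geostrophic relations (x east, y north):
u_g = −(1/(fρ)) ∂P/∂y,  v_g = (1/(fρ)) ∂P/∂x
u_g = −(3.2×10⁻³)/(−1.22×10⁻⁴ × 1.23) = 21.3 m/s;  v_g = (−3.0×10⁻³)/(−1.22×10⁻⁴ × 1.23) = 19.9 m/s
|V_g| = √(u_g² + v_g²) = 29.2 m/s

29 m/s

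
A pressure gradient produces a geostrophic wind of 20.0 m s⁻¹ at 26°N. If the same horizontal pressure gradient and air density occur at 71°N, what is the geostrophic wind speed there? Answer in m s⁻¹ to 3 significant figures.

9.27 m s⁻¹

With the same pressure gradient and density, V_g ∝ 1/f ∝ 1/sin φ.
V₂ = V₁ · sin φ₁ / sin φ₂ = 20.0 × sin 26° / sin 71°
V₂ = 20.0 × 0.4384/0.9455 = 9.27 m s⁻¹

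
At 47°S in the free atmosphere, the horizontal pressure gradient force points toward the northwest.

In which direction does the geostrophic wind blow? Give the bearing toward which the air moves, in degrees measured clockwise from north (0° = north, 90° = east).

The pressure-gradient force points toward the northwest (bearing 315°).
Geostrophic balance: in the Southern Hemisphere the Coriolis force deflects motion to the left, so the geostrophic wind blows 90° to the left of the pressure-gradient force (low pressure on the right).
Rotating 315° by 90° counterclockwise gives 225° — the wind blows toward the southwest.

225°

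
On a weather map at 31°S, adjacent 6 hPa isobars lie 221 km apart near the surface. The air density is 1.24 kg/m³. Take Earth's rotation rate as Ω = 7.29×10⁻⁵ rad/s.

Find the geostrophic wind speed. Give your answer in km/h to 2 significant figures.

Coriolis parameter at 31°S:
f = 2Ω sin φ = 2 × 7.29×10⁻⁵ × sin 31° = 7.51×10⁻⁵ s⁻¹
Pressure gradient: |∂P/∂n| = 600 Pa / 221000 m = 2.71×10⁻³ Pa/m
Geostrophic balance (pressure-gradient force = Coriolis force):
V_g = (1/(fρ)) |∂P/∂n| = 2.71×10⁻³ / (7.51×10⁻⁵ × 1.24) = 29.2 m/s
Converting: 29.2 m/s × 3.6 = 100 km/h

100 km/h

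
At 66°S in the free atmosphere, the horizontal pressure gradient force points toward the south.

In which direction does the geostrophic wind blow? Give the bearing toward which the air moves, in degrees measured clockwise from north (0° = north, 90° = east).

The pressure-gradient force points toward the south (bearing 180°).
Geostrophic balance: in the Southern Hemisphere the Coriolis force deflects motion to the left, so the geostrophic wind blows 90° to the left of the pressure-gradient force (low pressure on the right).
Rotating 180° by 90° counterclockwise gives 090° — the wind blows toward the east.

090°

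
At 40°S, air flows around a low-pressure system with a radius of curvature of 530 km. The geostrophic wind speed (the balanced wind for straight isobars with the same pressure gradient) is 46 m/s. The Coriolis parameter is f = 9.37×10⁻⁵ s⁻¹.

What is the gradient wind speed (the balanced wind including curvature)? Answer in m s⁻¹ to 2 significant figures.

Around a low, centrifugal force acts outward with Coriolis, so pressure-gradient force balances both:
(1/ρ)|∂P/∂n| = fV + V²/R  →  V² + fR·V − fR·V_g = 0
With fR = 9.37×10⁻⁵ × 530×10³ m = 49.7 m/s:
V = [−fR + √((fR)² + 4 fR V_g)]/2 = [−49.7 + √(49.7² + 4×49.7×46)]/2 = 29 m/s
Subgeostrophic (V < V_g = 46 m/s), as expected around a low.

29 m s⁻¹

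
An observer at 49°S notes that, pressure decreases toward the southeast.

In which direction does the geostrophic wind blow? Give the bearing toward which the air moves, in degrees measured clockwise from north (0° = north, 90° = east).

045°

The pressure-gradient force points toward the southeast (bearing 135°).
Geostrophic balance: in the Southern Hemisphere the Coriolis force deflects motion to the left, so the geostrophic wind blows 90° to the left of the pressure-gradient force (low pressure on the right).
Rotating 135° by 90° counterclockwise gives 045° — the wind blows toward the northeast.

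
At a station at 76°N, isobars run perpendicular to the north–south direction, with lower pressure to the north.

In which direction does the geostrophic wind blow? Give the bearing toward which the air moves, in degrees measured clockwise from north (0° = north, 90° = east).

The pressure-gradient force points toward the north (bearing 000°).
Geostrophic balance: in the Northern Hemisphere the Coriolis force deflects motion to the right, so the geostrophic wind blows 90° to the right of the pressure-gradient force (low pressure on the left).
Rotating 000° by 90° clockwise gives 090° — the wind blows toward the east.

090°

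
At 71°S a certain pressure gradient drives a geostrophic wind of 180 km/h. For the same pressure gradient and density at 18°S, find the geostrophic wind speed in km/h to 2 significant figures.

550 km/h

With the same pressure gradient and density, V_g ∝ 1/f ∝ 1/sin φ.
V₂ = V₁ · sin φ₁ / sin φ₂ = 180 × sin 71° / sin 18°
V₂ = 180 × 0.9455/0.3090 = 550 km/h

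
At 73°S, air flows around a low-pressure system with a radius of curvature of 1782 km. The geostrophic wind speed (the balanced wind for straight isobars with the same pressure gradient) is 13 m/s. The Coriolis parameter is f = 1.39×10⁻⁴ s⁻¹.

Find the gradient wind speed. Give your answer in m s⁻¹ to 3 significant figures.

Around a low, centrifugal force acts outward with Coriolis, so pressure-gradient force balances both:
(1/ρ)|∂P/∂n| = fV + V²/R  →  V² + fR·V − fR·V_g = 0
With fR = 1.39×10⁻⁴ × 1782×10³ m = 248 m/s:
V = [−fR + √((fR)² + 4 fR V_g)]/2 = [−248 + √(248² + 4×248×13)]/2 = 12.4 m/s
Subgeostrophic (V < V_g = 13 m/s), as expected around a low.

12.4 m s⁻¹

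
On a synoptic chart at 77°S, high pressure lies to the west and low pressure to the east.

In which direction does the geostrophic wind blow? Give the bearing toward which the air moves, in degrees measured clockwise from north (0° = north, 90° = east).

The pressure-gradient force points toward the east (bearing 090°).
Geostrophic balance: in the Southern Hemisphere the Coriolis force deflects motion to the left, so the geostrophic wind blows 90° to the left of the pressure-gradient force (low pressure on the right).
Rotating 090° by 90° counterclockwise gives 000° — the wind blows toward the north.

000°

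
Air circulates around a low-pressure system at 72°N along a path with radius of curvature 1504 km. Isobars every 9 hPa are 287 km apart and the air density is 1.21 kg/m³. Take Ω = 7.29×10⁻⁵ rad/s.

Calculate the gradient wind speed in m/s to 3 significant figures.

Coriolis parameter at 72°N:
f = 2Ω sin φ = 2 × 7.29×10⁻⁵ × sin 72° = 1.39×10⁻⁴ s⁻¹
Pressure gradient: |∂P/∂n| = 900 Pa / 287000 m = 3.14×10⁻³ Pa/m
Geostrophic speed: V_g = |∂P/∂n|/(fρ) = 3.14×10⁻³/(1.39×10⁻⁴ × 1.21) = 18.7 m/s
Around a low, centrifugal force acts outward with Coriolis, so pressure-gradient force balances both:
(1/ρ)|∂P/∂n| = fV + V²/R  →  V² + fR·V − fR·V_g = 0
With fR = 1.39×10⁻⁴ × 1504×10³ m = 209 m/s:
V = [−fR + √((fR)² + 4 fR V_g)]/2 = [−209 + √(209² + 4×209×18.7)]/2 = 17.3 m/s
Subgeostrophic (V < V_g = 18.7 m/s), as expected around a low.

17.3 m/s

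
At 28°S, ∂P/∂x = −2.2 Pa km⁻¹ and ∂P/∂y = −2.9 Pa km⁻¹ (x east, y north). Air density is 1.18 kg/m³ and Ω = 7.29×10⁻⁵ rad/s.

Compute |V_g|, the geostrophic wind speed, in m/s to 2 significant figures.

45 m/s

Coriolis parameter at 28°S:
f = 2Ω sin φ = 2 × 7.29×10⁻⁵ × sin 28° = 6.84×10⁻⁵ s⁻¹
In the Southern Hemisphere f is negative: f = −6.84×10⁻⁵ s⁻¹.
Component geostrophic relations (x east, y north):
u_g = −(1/(fρ)) ∂P/∂y,  v_g = (1/(fρ)) ∂P/∂x
u_g = −(−2.9×10⁻³)/(−6.84×10⁻⁵ × 1.18) = −35.9 m/s;  v_g = (−2.2×10⁻³)/(−6.84×10⁻⁵ × 1.18) = 27.2 m/s
|V_g| = √(u_g² + v_g²) = 45.1 m/s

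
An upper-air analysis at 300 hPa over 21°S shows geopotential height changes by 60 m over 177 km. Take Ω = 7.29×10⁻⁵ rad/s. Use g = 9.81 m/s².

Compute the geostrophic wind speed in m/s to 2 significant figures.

64 m/s

Coriolis parameter at 21°S:
f = 2Ω sin φ = 2 × 7.29×10⁻⁵ × sin 21° = 5.23×10⁻⁵ s⁻¹
Height gradient: |∂Z/∂n| = 60 m / 177000 m = 3.39×10⁻⁴
On a pressure surface, geostrophic balance gives V_g = (g/f)|∂Z/∂n|:
V_g = 9.81 × 3.39×10⁻⁴ / 5.23×10⁻⁵ = 63.6 m/s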